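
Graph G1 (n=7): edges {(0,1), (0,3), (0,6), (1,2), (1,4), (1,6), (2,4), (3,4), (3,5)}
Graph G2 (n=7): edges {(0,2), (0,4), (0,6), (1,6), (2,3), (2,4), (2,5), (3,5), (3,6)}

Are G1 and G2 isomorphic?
Yes, isomorphic

The graphs are isomorphic.
One valid mapping φ: V(G1) → V(G2): 0→3, 1→2, 2→4, 3→6, 4→0, 5→1, 6→5

Verify φ preserves adjacency — for each edge of G1, its image is an edge of G2:
  (0,1) → (φ(0),φ(1)) = (2,3) ∈ E(G2) ✓
  (0,3) → (φ(0),φ(3)) = (3,6) ∈ E(G2) ✓
  (0,6) → (φ(0),φ(6)) = (3,5) ∈ E(G2) ✓
  (1,2) → (φ(1),φ(2)) = (2,4) ∈ E(G2) ✓
  (1,4) → (φ(1),φ(4)) = (0,2) ∈ E(G2) ✓
  (1,6) → (φ(1),φ(6)) = (2,5) ∈ E(G2) ✓
  (2,4) → (φ(2),φ(4)) = (0,4) ∈ E(G2) ✓
  (3,4) → (φ(3),φ(4)) = (0,6) ∈ E(G2) ✓
  (3,5) → (φ(3),φ(5)) = (1,6) ∈ E(G2) ✓
All 9 edges of G1 map to edges of G2, and |E(G1)| = |E(G2)| = 9, so φ is a bijection on edges as well as vertices. Hence G1 ≅ G2.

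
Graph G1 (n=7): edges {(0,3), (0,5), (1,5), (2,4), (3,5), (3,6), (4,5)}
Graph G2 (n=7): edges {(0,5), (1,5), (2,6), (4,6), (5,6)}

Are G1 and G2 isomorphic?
No, not isomorphic

The graphs are NOT isomorphic.

Connected components of G1: 1 component(s) with vertex sets [[0, 1, 2, 3, 4, 5, 6]], sizes [7].
Connected components of G2: 2 component(s) with vertex sets [[3], [0, 1, 2, 4, 5, 6]], sizes [1, 6].
The number of connected components (and the multiset of component sizes) is an isomorphism invariant — an isomorphism maps each component of G1 bijectively onto a component of G2. Since G1 has 1 component(s) and G2 has 2, they cannot be isomorphic.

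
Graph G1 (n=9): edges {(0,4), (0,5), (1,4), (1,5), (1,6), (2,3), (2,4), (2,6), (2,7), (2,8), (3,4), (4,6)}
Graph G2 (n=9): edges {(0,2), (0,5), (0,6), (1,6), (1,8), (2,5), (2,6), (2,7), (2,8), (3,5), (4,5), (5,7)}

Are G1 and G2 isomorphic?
Yes, isomorphic

The graphs are isomorphic.
One valid mapping φ: V(G1) → V(G2): 0→8, 1→6, 2→5, 3→7, 4→2, 5→1, 6→0, 7→4, 8→3

Verify φ preserves adjacency — for each edge of G1, its image is an edge of G2:
  (0,4) → (φ(0),φ(4)) = (2,8) ∈ E(G2) ✓
  (0,5) → (φ(0),φ(5)) = (1,8) ∈ E(G2) ✓
  (1,4) → (φ(1),φ(4)) = (2,6) ∈ E(G2) ✓
  (1,5) → (φ(1),φ(5)) = (1,6) ∈ E(G2) ✓
  (1,6) → (φ(1),φ(6)) = (0,6) ∈ E(G2) ✓
  (2,3) → (φ(2),φ(3)) = (5,7) ∈ E(G2) ✓
  (2,4) → (φ(2),φ(4)) = (2,5) ∈ E(G2) ✓
  (2,6) → (φ(2),φ(6)) = (0,5) ∈ E(G2) ✓
  (2,7) → (φ(2),φ(7)) = (4,5) ∈ E(G2) ✓
  (2,8) → (φ(2),φ(8)) = (3,5) ∈ E(G2) ✓
  (3,4) → (φ(3),φ(4)) = (2,7) ∈ E(G2) ✓
  (4,6) → (φ(4),φ(6)) = (0,2) ∈ E(G2) ✓
All 12 edges of G1 map to edges of G2, and |E(G1)| = |E(G2)| = 12, so φ is a bijection on edges as well as vertices. Hence G1 ≅ G2.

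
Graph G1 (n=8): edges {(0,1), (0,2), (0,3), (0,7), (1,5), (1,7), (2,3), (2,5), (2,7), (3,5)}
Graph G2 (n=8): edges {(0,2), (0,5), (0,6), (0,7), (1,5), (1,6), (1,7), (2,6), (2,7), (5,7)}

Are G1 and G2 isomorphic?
Yes, isomorphic

The graphs are isomorphic.
One valid mapping φ: V(G1) → V(G2): 0→7, 1→1, 2→0, 3→2, 4→4, 5→6, 6→3, 7→5

Verify φ preserves adjacency — for each edge of G1, its image is an edge of G2:
  (0,1) → (φ(0),φ(1)) = (1,7) ∈ E(G2) ✓
  (0,2) → (φ(0),φ(2)) = (0,7) ∈ E(G2) ✓
  (0,3) → (φ(0),φ(3)) = (2,7) ∈ E(G2) ✓
  (0,7) → (φ(0),φ(7)) = (5,7) ∈ E(G2) ✓
  (1,5) → (φ(1),φ(5)) = (1,6) ∈ E(G2) ✓
  (1,7) → (φ(1),φ(7)) = (1,5) ∈ E(G2) ✓
  (2,3) → (φ(2),φ(3)) = (0,2) ∈ E(G2) ✓
  (2,5) → (φ(2),φ(5)) = (0,6) ∈ E(G2) ✓
  (2,7) → (φ(2),φ(7)) = (0,5) ∈ E(G2) ✓
  (3,5) → (φ(3),φ(5)) = (2,6) ∈ E(G2) ✓
All 10 edges of G1 map to edges of G2, and |E(G1)| = |E(G2)| = 10, so φ is a bijection on edges as well as vertices. Hence G1 ≅ G2.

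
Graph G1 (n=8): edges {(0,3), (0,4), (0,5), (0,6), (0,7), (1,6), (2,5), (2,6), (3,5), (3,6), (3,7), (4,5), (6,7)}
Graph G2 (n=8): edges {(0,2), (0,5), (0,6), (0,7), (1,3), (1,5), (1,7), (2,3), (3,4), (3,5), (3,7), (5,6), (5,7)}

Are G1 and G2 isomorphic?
Yes, isomorphic

The graphs are isomorphic.
One valid mapping φ: V(G1) → V(G2): 0→5, 1→4, 2→2, 3→7, 4→6, 5→0, 6→3, 7→1

Verify φ preserves adjacency — for each edge of G1, its image is an edge of G2:
  (0,3) → (φ(0),φ(3)) = (5,7) ∈ E(G2) ✓
  (0,4) → (φ(0),φ(4)) = (5,6) ∈ E(G2) ✓
  (0,5) → (φ(0),φ(5)) = (0,5) ∈ E(G2) ✓
  (0,6) → (φ(0),φ(6)) = (3,5) ∈ E(G2) ✓
  (0,7) → (φ(0),φ(7)) = (1,5) ∈ E(G2) ✓
  (1,6) → (φ(1),φ(6)) = (3,4) ∈ E(G2) ✓
  (2,5) → (φ(2),φ(5)) = (0,2) ∈ E(G2) ✓
  (2,6) → (φ(2),φ(6)) = (2,3) ∈ E(G2) ✓
  (3,5) → (φ(3),φ(5)) = (0,7) ∈ E(G2) ✓
  (3,6) → (φ(3),φ(6)) = (3,7) ∈ E(G2) ✓
  (3,7) → (φ(3),φ(7)) = (1,7) ∈ E(G2) ✓
  (4,5) → (φ(4),φ(5)) = (0,6) ∈ E(G2) ✓
  (6,7) → (φ(6),φ(7)) = (1,3) ∈ E(G2) ✓
All 13 edges of G1 map to edges of G2, and |E(G1)| = |E(G2)| = 13, so φ is a bijection on edges as well as vertices. Hence G1 ≅ G2.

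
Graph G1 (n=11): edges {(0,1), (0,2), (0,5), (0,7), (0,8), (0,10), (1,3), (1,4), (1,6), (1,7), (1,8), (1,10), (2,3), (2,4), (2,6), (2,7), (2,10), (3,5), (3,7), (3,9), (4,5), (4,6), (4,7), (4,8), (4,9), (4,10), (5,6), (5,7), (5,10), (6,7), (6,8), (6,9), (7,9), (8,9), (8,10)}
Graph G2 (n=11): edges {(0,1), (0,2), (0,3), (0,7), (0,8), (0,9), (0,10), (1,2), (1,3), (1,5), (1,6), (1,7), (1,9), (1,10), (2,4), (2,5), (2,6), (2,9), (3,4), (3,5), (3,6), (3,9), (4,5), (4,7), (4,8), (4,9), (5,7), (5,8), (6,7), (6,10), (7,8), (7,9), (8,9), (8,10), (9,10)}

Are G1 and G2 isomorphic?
Yes, isomorphic

The graphs are isomorphic.
One valid mapping φ: V(G1) → V(G2): 0→5, 1→7, 2→2, 3→6, 4→9, 5→3, 6→0, 7→1, 8→8, 9→10, 10→4

Verify φ preserves adjacency — for each edge of G1, its image is an edge of G2:
  (0,1) → (φ(0),φ(1)) = (5,7) ∈ E(G2) ✓
  (0,2) → (φ(0),φ(2)) = (2,5) ∈ E(G2) ✓
  (0,5) → (φ(0),φ(5)) = (3,5) ∈ E(G2) ✓
  (0,7) → (φ(0),φ(7)) = (1,5) ∈ E(G2) ✓
  (0,8) → (φ(0),φ(8)) = (5,8) ∈ E(G2) ✓
  (0,10) → (φ(0),φ(10)) = (4,5) ∈ E(G2) ✓
  (1,3) → (φ(1),φ(3)) = (6,7) ∈ E(G2) ✓
  (1,4) → (φ(1),φ(4)) = (7,9) ∈ E(G2) ✓
  (1,6) → (φ(1),φ(6)) = (0,7) ∈ E(G2) ✓
  (1,7) → (φ(1),φ(7)) = (1,7) ∈ E(G2) ✓
  (1,8) → (φ(1),φ(8)) = (7,8) ∈ E(G2) ✓
  (1,10) → (φ(1),φ(10)) = (4,7) ∈ E(G2) ✓
  (2,3) → (φ(2),φ(3)) = (2,6) ∈ E(G2) ✓
  (2,4) → (φ(2),φ(4)) = (2,9) ∈ E(G2) ✓
  (2,6) → (φ(2),φ(6)) = (0,2) ∈ E(G2) ✓
  (2,7) → (φ(2),φ(7)) = (1,2) ∈ E(G2) ✓
  (2,10) → (φ(2),φ(10)) = (2,4) ∈ E(G2) ✓
  (3,5) → (φ(3),φ(5)) = (3,6) ∈ E(G2) ✓
  (3,7) → (φ(3),φ(7)) = (1,6) ∈ E(G2) ✓
  (3,9) → (φ(3),φ(9)) = (6,10) ∈ E(G2) ✓
  (4,5) → (φ(4),φ(5)) = (3,9) ∈ E(G2) ✓
  (4,6) → (φ(4),φ(6)) = (0,9) ∈ E(G2) ✓
  (4,7) → (φ(4),φ(7)) = (1,9) ∈ E(G2) ✓
  (4,8) → (φ(4),φ(8)) = (8,9) ∈ E(G2) ✓
  (4,9) → (φ(4),φ(9)) = (9,10) ∈ E(G2) ✓
  (4,10) → (φ(4),φ(10)) = (4,9) ∈ E(G2) ✓
  (5,6) → (φ(5),φ(6)) = (0,3) ∈ E(G2) ✓
  (5,7) → (φ(5),φ(7)) = (1,3) ∈ E(G2) ✓
  (5,10) → (φ(5),φ(10)) = (3,4) ∈ E(G2) ✓
  (6,7) → (φ(6),φ(7)) = (0,1) ∈ E(G2) ✓
  (6,8) → (φ(6),φ(8)) = (0,8) ∈ E(G2) ✓
  (6,9) → (φ(6),φ(9)) = (0,10) ∈ E(G2) ✓
  (7,9) → (φ(7),φ(9)) = (1,10) ∈ E(G2) ✓
  (8,9) → (φ(8),φ(9)) = (8,10) ∈ E(G2) ✓
  (8,10) → (φ(8),φ(10)) = (4,8) ∈ E(G2) ✓
All 35 edges of G1 map to edges of G2, and |E(G1)| = |E(G2)| = 35, so φ is a bijection on edges as well as vertices. Hence G1 ≅ G2.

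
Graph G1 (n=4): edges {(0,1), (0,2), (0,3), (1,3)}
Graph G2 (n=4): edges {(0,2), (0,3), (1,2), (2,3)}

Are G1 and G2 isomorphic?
Yes, isomorphic

The graphs are isomorphic.
One valid mapping φ: V(G1) → V(G2): 0→2, 1→0, 2→1, 3→3

Verify φ preserves adjacency — for each edge of G1, its image is an edge of G2:
  (0,1) → (φ(0),φ(1)) = (0,2) ∈ E(G2) ✓
  (0,2) → (φ(0),φ(2)) = (1,2) ∈ E(G2) ✓
  (0,3) → (φ(0),φ(3)) = (2,3) ∈ E(G2) ✓
  (1,3) → (φ(1),φ(3)) = (0,3) ∈ E(G2) ✓
All 4 edges of G1 map to edges of G2, and |E(G1)| = |E(G2)| = 4, so φ is a bijection on edges as well as vertices. Hence G1 ≅ G2.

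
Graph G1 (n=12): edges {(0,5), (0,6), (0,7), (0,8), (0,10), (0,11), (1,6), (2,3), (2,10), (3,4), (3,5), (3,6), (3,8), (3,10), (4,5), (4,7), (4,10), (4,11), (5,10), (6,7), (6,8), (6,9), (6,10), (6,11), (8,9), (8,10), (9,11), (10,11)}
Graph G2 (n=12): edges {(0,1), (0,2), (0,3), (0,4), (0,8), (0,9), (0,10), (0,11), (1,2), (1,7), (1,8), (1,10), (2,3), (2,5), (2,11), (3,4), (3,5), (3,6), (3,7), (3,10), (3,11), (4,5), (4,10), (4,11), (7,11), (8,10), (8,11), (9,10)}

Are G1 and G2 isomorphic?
Yes, isomorphic

The graphs are isomorphic.
One valid mapping φ: V(G1) → V(G2): 0→11, 1→6, 2→9, 3→10, 4→1, 5→8, 6→3, 7→7, 8→4, 9→5, 10→0, 11→2

Verify φ preserves adjacency — for each edge of G1, its image is an edge of G2:
  (0,5) → (φ(0),φ(5)) = (8,11) ∈ E(G2) ✓
  (0,6) → (φ(0),φ(6)) = (3,11) ∈ E(G2) ✓
  (0,7) → (φ(0),φ(7)) = (7,11) ∈ E(G2) ✓
  (0,8) → (φ(0),φ(8)) = (4,11) ∈ E(G2) ✓
  (0,10) → (φ(0),φ(10)) = (0,11) ∈ E(G2) ✓
  (0,11) → (φ(0),φ(11)) = (2,11) ∈ E(G2) ✓
  (1,6) → (φ(1),φ(6)) = (3,6) ∈ E(G2) ✓
  (2,3) → (φ(2),φ(3)) = (9,10) ∈ E(G2) ✓
  (2,10) → (φ(2),φ(10)) = (0,9) ∈ E(G2) ✓
  (3,4) → (φ(3),φ(4)) = (1,10) ∈ E(G2) ✓
  (3,5) → (φ(3),φ(5)) = (8,10) ∈ E(G2) ✓
  (3,6) → (φ(3),φ(6)) = (3,10) ∈ E(G2) ✓
  (3,8) → (φ(3),φ(8)) = (4,10) ∈ E(G2) ✓
  (3,10) → (φ(3),φ(10)) = (0,10) ∈ E(G2) ✓
  (4,5) → (φ(4),φ(5)) = (1,8) ∈ E(G2) ✓
  (4,7) → (φ(4),φ(7)) = (1,7) ∈ E(G2) ✓
  (4,10) → (φ(4),φ(10)) = (0,1) ∈ E(G2) ✓
  (4,11) → (φ(4),φ(11)) = (1,2) ∈ E(G2) ✓
  (5,10) → (φ(5),φ(10)) = (0,8) ∈ E(G2) ✓
  (6,7) → (φ(6),φ(7)) = (3,7) ∈ E(G2) ✓
  (6,8) → (φ(6),φ(8)) = (3,4) ∈ E(G2) ✓
  (6,9) → (φ(6),φ(9)) = (3,5) ∈ E(G2) ✓
  (6,10) → (φ(6),φ(10)) = (0,3) ∈ E(G2) ✓
  (6,11) → (φ(6),φ(11)) = (2,3) ∈ E(G2) ✓
  (8,9) → (φ(8),φ(9)) = (4,5) ∈ E(G2) ✓
  (8,10) → (φ(8),φ(10)) = (0,4) ∈ E(G2) ✓
  (9,11) → (φ(9),φ(11)) = (2,5) ∈ E(G2) ✓
  (10,11) → (φ(10),φ(11)) = (0,2) ∈ E(G2) ✓
All 28 edges of G1 map to edges of G2, and |E(G1)| = |E(G2)| = 28, so φ is a bijection on edges as well as vertices. Hence G1 ≅ G2.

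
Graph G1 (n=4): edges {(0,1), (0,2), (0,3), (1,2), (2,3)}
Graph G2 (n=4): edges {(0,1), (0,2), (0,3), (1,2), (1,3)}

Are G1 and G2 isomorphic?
Yes, isomorphic

The graphs are isomorphic.
One valid mapping φ: V(G1) → V(G2): 0→0, 1→2, 2→1, 3→3

Verify φ preserves adjacency — for each edge of G1, its image is an edge of G2:
  (0,1) → (φ(0),φ(1)) = (0,2) ∈ E(G2) ✓
  (0,2) → (φ(0),φ(2)) = (0,1) ∈ E(G2) ✓
  (0,3) → (φ(0),φ(3)) = (0,3) ∈ E(G2) ✓
  (1,2) → (φ(1),φ(2)) = (1,2) ∈ E(G2) ✓
  (2,3) → (φ(2),φ(3)) = (1,3) ∈ E(G2) ✓
All 5 edges of G1 map to edges of G2, and |E(G1)| = |E(G2)| = 5, so φ is a bijection on edges as well as vertices. Hence G1 ≅ G2.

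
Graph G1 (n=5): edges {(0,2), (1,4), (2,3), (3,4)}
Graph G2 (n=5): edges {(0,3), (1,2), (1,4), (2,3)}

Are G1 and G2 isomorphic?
Yes, isomorphic

The graphs are isomorphic.
One valid mapping φ: V(G1) → V(G2): 0→0, 1→4, 2→3, 3→2, 4→1

Verify φ preserves adjacency — for each edge of G1, its image is an edge of G2:
  (0,2) → (φ(0),φ(2)) = (0,3) ∈ E(G2) ✓
  (1,4) → (φ(1),φ(4)) = (1,4) ∈ E(G2) ✓
  (2,3) → (φ(2),φ(3)) = (2,3) ∈ E(G2) ✓
  (3,4) → (φ(3),φ(4)) = (1,2) ∈ E(G2) ✓
All 4 edges of G1 map to edges of G2, and |E(G1)| = |E(G2)| = 4, so φ is a bijection on edges as well as vertices. Hence G1 ≅ G2.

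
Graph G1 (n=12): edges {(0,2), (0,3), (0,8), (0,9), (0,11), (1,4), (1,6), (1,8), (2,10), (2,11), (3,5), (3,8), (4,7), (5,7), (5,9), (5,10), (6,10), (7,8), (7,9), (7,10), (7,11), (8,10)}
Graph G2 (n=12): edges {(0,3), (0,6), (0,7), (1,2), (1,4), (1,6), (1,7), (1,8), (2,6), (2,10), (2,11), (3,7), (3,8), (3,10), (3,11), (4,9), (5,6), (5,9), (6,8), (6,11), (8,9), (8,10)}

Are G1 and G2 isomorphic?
Yes, isomorphic

The graphs are isomorphic.
One valid mapping φ: V(G1) → V(G2): 0→3, 1→9, 2→7, 3→10, 4→5, 5→2, 6→4, 7→6, 8→8, 9→11, 10→1, 11→0

Verify φ preserves adjacency — for each edge of G1, its image is an edge of G2:
  (0,2) → (φ(0),φ(2)) = (3,7) ∈ E(G2) ✓
  (0,3) → (φ(0),φ(3)) = (3,10) ∈ E(G2) ✓
  (0,8) → (φ(0),φ(8)) = (3,8) ∈ E(G2) ✓
  (0,9) → (φ(0),φ(9)) = (3,11) ∈ E(G2) ✓
  (0,11) → (φ(0),φ(11)) = (0,3) ∈ E(G2) ✓
  (1,4) → (φ(1),φ(4)) = (5,9) ∈ E(G2) ✓
  (1,6) → (φ(1),φ(6)) = (4,9) ∈ E(G2) ✓
  (1,8) → (φ(1),φ(8)) = (8,9) ∈ E(G2) ✓
  (2,10) → (φ(2),φ(10)) = (1,7) ∈ E(G2) ✓
  (2,11) → (φ(2),φ(11)) = (0,7) ∈ E(G2) ✓
  (3,5) → (φ(3),φ(5)) = (2,10) ∈ E(G2) ✓
  (3,8) → (φ(3),φ(8)) = (8,10) ∈ E(G2) ✓
  (4,7) → (φ(4),φ(7)) = (5,6) ∈ E(G2) ✓
  (5,7) → (φ(5),φ(7)) = (2,6) ∈ E(G2) ✓
  (5,9) → (φ(5),φ(9)) = (2,11) ∈ E(G2) ✓
  (5,10) → (φ(5),φ(10)) = (1,2) ∈ E(G2) ✓
  (6,10) → (φ(6),φ(10)) = (1,4) ∈ E(G2) ✓
  (7,8) → (φ(7),φ(8)) = (6,8) ∈ E(G2) ✓
  (7,9) → (φ(7),φ(9)) = (6,11) ∈ E(G2) ✓
  (7,10) → (φ(7),φ(10)) = (1,6) ∈ E(G2) ✓
  (7,11) → (φ(7),φ(11)) = (0,6) ∈ E(G2) ✓
  (8,10) → (φ(8),φ(10)) = (1,8) ∈ E(G2) ✓
All 22 edges of G1 map to edges of G2, and |E(G1)| = |E(G2)| = 22, so φ is a bijection on edges as well as vertices. Hence G1 ≅ G2.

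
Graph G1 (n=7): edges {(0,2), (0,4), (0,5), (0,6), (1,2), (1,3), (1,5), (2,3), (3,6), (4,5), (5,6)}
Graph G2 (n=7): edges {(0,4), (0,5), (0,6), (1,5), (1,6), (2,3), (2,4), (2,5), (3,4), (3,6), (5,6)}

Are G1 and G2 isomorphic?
Yes, isomorphic

The graphs are isomorphic.
One valid mapping φ: V(G1) → V(G2): 0→5, 1→3, 2→2, 3→4, 4→1, 5→6, 6→0

Verify φ preserves adjacency — for each edge of G1, its image is an edge of G2:
  (0,2) → (φ(0),φ(2)) = (2,5) ∈ E(G2) ✓
  (0,4) → (φ(0),φ(4)) = (1,5) ∈ E(G2) ✓
  (0,5) → (φ(0),φ(5)) = (5,6) ∈ E(G2) ✓
  (0,6) → (φ(0),φ(6)) = (0,5) ∈ E(G2) ✓
  (1,2) → (φ(1),φ(2)) = (2,3) ∈ E(G2) ✓
  (1,3) → (φ(1),φ(3)) = (3,4) ∈ E(G2) ✓
  (1,5) → (φ(1),φ(5)) = (3,6) ∈ E(G2) ✓
  (2,3) → (φ(2),φ(3)) = (2,4) ∈ E(G2) ✓
  (3,6) → (φ(3),φ(6)) = (0,4) ∈ E(G2) ✓
  (4,5) → (φ(4),φ(5)) = (1,6) ∈ E(G2) ✓
  (5,6) → (φ(5),φ(6)) = (0,6) ∈ E(G2) ✓
All 11 edges of G1 map to edges of G2, and |E(G1)| = |E(G2)| = 11, so φ is a bijection on edges as well as vertices. Hence G1 ≅ G2.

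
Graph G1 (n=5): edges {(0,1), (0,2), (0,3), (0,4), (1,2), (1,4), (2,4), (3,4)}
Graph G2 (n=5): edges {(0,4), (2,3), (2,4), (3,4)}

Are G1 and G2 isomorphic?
No, not isomorphic

The graphs are NOT isomorphic.

Degrees in G1: deg(0)=4, deg(1)=3, deg(2)=3, deg(3)=2, deg(4)=4.
Sorted degree sequence of G1: [4, 4, 3, 3, 2].
Degrees in G2: deg(0)=1, deg(1)=0, deg(2)=2, deg(3)=2, deg(4)=3.
Sorted degree sequence of G2: [3, 2, 2, 1, 0].
The (sorted) degree sequence is an isomorphism invariant, so since G1 and G2 have different degree sequences they cannot be isomorphic.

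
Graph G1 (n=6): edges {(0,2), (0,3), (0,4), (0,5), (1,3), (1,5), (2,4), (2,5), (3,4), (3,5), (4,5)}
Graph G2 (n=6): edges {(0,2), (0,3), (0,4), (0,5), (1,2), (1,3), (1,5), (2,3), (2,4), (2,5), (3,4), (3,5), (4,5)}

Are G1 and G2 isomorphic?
No, not isomorphic

The graphs are NOT isomorphic.

Counting edges: G1 has 11 edge(s); G2 has 13 edge(s).
Edge count is an isomorphism invariant (a bijection on vertices induces a bijection on edges), so differing edge counts rule out isomorphism.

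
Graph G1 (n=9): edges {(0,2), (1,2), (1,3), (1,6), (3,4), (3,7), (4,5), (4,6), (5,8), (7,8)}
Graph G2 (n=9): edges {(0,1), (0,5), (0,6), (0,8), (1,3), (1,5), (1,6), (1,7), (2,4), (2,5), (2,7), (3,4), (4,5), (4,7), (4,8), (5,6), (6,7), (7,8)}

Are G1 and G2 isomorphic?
No, not isomorphic

The graphs are NOT isomorphic.

Counting triangles (3-cliques): G1 has 0, G2 has 8.
Triangle count is an isomorphism invariant, so differing triangle counts rule out isomorphism.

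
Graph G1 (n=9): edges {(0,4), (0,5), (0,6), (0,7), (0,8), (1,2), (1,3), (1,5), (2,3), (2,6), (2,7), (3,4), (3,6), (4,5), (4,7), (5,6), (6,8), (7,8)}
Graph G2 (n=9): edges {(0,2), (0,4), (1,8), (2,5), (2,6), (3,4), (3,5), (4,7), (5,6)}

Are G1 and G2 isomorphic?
No, not isomorphic

The graphs are NOT isomorphic.

Connected components of G1: 1 component(s) with vertex sets [[0, 1, 2, 3, 4, 5, 6, 7, 8]], sizes [9].
Connected components of G2: 2 component(s) with vertex sets [[1, 8], [0, 2, 3, 4, 5, 6, 7]], sizes [2, 7].
The number of connected components (and the multiset of component sizes) is an isomorphism invariant — an isomorphism maps each component of G1 bijectively onto a component of G2. Since G1 has 1 component(s) and G2 has 2, they cannot be isomorphic.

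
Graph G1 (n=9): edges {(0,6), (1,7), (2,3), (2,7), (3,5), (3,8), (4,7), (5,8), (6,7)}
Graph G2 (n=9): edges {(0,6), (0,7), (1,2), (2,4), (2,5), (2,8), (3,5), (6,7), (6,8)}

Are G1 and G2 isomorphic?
Yes, isomorphic

The graphs are isomorphic.
One valid mapping φ: V(G1) → V(G2): 0→3, 1→4, 2→8, 3→6, 4→1, 5→0, 6→5, 7→2, 8→7

Verify φ preserves adjacency — for each edge of G1, its image is an edge of G2:
  (0,6) → (φ(0),φ(6)) = (3,5) ∈ E(G2) ✓
  (1,7) → (φ(1),φ(7)) = (2,4) ∈ E(G2) ✓
  (2,3) → (φ(2),φ(3)) = (6,8) ∈ E(G2) ✓
  (2,7) → (φ(2),φ(7)) = (2,8) ∈ E(G2) ✓
  (3,5) → (φ(3),φ(5)) = (0,6) ∈ E(G2) ✓
  (3,8) → (φ(3),φ(8)) = (6,7) ∈ E(G2) ✓
  (4,7) → (φ(4),φ(7)) = (1,2) ∈ E(G2) ✓
  (5,8) → (φ(5),φ(8)) = (0,7) ∈ E(G2) ✓
  (6,7) → (φ(6),φ(7)) = (2,5) ∈ E(G2) ✓
All 9 edges of G1 map to edges of G2, and |E(G1)| = |E(G2)| = 9, so φ is a bijection on edges as well as vertices. Hence G1 ≅ G2.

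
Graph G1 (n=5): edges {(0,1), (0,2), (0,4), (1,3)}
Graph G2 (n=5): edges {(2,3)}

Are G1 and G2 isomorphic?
No, not isomorphic

The graphs are NOT isomorphic.

Degrees in G1: deg(0)=3, deg(1)=2, deg(2)=1, deg(3)=1, deg(4)=1.
Sorted degree sequence of G1: [3, 2, 1, 1, 1].
Degrees in G2: deg(0)=0, deg(1)=0, deg(2)=1, deg(3)=1, deg(4)=0.
Sorted degree sequence of G2: [1, 1, 0, 0, 0].
The (sorted) degree sequence is an isomorphism invariant, so since G1 and G2 have different degree sequences they cannot be isomorphic.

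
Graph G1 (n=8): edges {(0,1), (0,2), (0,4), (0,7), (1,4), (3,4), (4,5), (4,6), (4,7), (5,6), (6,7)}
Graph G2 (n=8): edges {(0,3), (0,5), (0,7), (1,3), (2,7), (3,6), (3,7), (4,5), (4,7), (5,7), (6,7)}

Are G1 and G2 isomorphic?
Yes, isomorphic

The graphs are isomorphic.
One valid mapping φ: V(G1) → V(G2): 0→3, 1→6, 2→1, 3→2, 4→7, 5→4, 6→5, 7→0

Verify φ preserves adjacency — for each edge of G1, its image is an edge of G2:
  (0,1) → (φ(0),φ(1)) = (3,6) ∈ E(G2) ✓
  (0,2) → (φ(0),φ(2)) = (1,3) ∈ E(G2) ✓
  (0,4) → (φ(0),φ(4)) = (3,7) ∈ E(G2) ✓
  (0,7) → (φ(0),φ(7)) = (0,3) ∈ E(G2) ✓
  (1,4) → (φ(1),φ(4)) = (6,7) ∈ E(G2) ✓
  (3,4) → (φ(3),φ(4)) = (2,7) ∈ E(G2) ✓
  (4,5) → (φ(4),φ(5)) = (4,7) ∈ E(G2) ✓
  (4,6) → (φ(4),φ(6)) = (5,7) ∈ E(G2) ✓
  (4,7) → (φ(4),φ(7)) = (0,7) ∈ E(G2) ✓
  (5,6) → (φ(5),φ(6)) = (4,5) ∈ E(G2) ✓
  (6,7) → (φ(6),φ(7)) = (0,5) ∈ E(G2) ✓
All 11 edges of G1 map to edges of G2, and |E(G1)| = |E(G2)| = 11, so φ is a bijection on edges as well as vertices. Hence G1 ≅ G2.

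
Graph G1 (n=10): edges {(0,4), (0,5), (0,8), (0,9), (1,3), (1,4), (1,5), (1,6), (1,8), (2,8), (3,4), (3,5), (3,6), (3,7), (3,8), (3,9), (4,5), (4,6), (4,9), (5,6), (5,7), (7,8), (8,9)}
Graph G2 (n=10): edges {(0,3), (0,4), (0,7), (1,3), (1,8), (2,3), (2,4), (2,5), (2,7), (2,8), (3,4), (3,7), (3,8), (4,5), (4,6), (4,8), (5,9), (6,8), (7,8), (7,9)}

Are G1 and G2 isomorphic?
No, not isomorphic

The graphs are NOT isomorphic.

Counting triangles (3-cliques): G1 has 18, G2 has 12.
Triangle count is an isomorphism invariant, so differing triangle counts rule out isomorphism.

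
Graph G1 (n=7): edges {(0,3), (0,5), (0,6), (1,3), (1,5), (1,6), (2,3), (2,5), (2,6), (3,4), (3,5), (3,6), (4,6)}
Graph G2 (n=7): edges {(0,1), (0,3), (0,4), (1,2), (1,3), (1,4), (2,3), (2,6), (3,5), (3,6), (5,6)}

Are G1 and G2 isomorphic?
No, not isomorphic

The graphs are NOT isomorphic.

Counting triangles (3-cliques): G1 has 7, G2 has 5.
Triangle count is an isomorphism invariant, so differing triangle counts rule out isomorphism.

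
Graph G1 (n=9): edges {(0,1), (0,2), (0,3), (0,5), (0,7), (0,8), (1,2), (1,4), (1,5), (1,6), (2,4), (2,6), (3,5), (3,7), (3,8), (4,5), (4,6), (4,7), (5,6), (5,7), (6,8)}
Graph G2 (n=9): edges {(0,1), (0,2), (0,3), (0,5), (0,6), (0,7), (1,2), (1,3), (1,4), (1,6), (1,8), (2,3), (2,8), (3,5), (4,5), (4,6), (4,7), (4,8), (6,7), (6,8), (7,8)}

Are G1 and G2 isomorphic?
Yes, isomorphic

The graphs are isomorphic.
One valid mapping φ: V(G1) → V(G2): 0→0, 1→6, 2→7, 3→3, 4→8, 5→1, 6→4, 7→2, 8→5

Verify φ preserves adjacency — for each edge of G1, its image is an edge of G2:
  (0,1) → (φ(0),φ(1)) = (0,6) ∈ E(G2) ✓
  (0,2) → (φ(0),φ(2)) = (0,7) ∈ E(G2) ✓
  (0,3) → (φ(0),φ(3)) = (0,3) ∈ E(G2) ✓
  (0,5) → (φ(0),φ(5)) = (0,1) ∈ E(G2) ✓
  (0,7) → (φ(0),φ(7)) = (0,2) ∈ E(G2) ✓
  (0,8) → (φ(0),φ(8)) = (0,5) ∈ E(G2) ✓
  (1,2) → (φ(1),φ(2)) = (6,7) ∈ E(G2) ✓
  (1,4) → (φ(1),φ(4)) = (6,8) ∈ E(G2) ✓
  (1,5) → (φ(1),φ(5)) = (1,6) ∈ E(G2) ✓
  (1,6) → (φ(1),φ(6)) = (4,6) ∈ E(G2) ✓
  (2,4) → (φ(2),φ(4)) = (7,8) ∈ E(G2) ✓
  (2,6) → (φ(2),φ(6)) = (4,7) ∈ E(G2) ✓
  (3,5) → (φ(3),φ(5)) = (1,3) ∈ E(G2) ✓
  (3,7) → (φ(3),φ(7)) = (2,3) ∈ E(G2) ✓
  (3,8) → (φ(3),φ(8)) = (3,5) ∈ E(G2) ✓
  (4,5) → (φ(4),φ(5)) = (1,8) ∈ E(G2) ✓
  (4,6) → (φ(4),φ(6)) = (4,8) ∈ E(G2) ✓
  (4,7) → (φ(4),φ(7)) = (2,8) ∈ E(G2) ✓
  (5,6) → (φ(5),φ(6)) = (1,4) ∈ E(G2) ✓
  (5,7) → (φ(5),φ(7)) = (1,2) ∈ E(G2) ✓
  (6,8) → (φ(6),φ(8)) = (4,5) ∈ E(G2) ✓
All 21 edges of G1 map to edges of G2, and |E(G1)| = |E(G2)| = 21, so φ is a bijection on edges as well as vertices. Hence G1 ≅ G2.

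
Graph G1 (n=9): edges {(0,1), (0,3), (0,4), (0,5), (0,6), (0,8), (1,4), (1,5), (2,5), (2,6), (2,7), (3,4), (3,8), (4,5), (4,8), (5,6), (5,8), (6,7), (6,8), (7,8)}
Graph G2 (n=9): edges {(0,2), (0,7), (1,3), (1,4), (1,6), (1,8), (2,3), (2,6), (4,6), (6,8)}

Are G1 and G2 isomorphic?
No, not isomorphic

The graphs are NOT isomorphic.

Degrees in G1: deg(0)=6, deg(1)=3, deg(2)=3, deg(3)=3, deg(4)=5, deg(5)=6, deg(6)=5, deg(7)=3, deg(8)=6.
Sorted degree sequence of G1: [6, 6, 6, 5, 5, 3, 3, 3, 3].
Degrees in G2: deg(0)=2, deg(1)=4, deg(2)=3, deg(3)=2, deg(4)=2, deg(5)=0, deg(6)=4, deg(7)=1, deg(8)=2.
Sorted degree sequence of G2: [4, 4, 3, 2, 2, 2, 2, 1, 0].
The (sorted) degree sequence is an isomorphism invariant, so since G1 and G2 have different degree sequences they cannot be isomorphic.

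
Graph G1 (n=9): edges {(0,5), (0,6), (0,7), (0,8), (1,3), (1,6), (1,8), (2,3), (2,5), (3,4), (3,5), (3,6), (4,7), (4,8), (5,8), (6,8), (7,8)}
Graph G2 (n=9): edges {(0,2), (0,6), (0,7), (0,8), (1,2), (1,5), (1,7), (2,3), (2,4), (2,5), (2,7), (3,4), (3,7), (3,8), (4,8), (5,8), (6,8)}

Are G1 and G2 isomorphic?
Yes, isomorphic

The graphs are isomorphic.
One valid mapping φ: V(G1) → V(G2): 0→7, 1→4, 2→6, 3→8, 4→5, 5→0, 6→3, 7→1, 8→2

Verify φ preserves adjacency — for each edge of G1, its image is an edge of G2:
  (0,5) → (φ(0),φ(5)) = (0,7) ∈ E(G2) ✓
  (0,6) → (φ(0),φ(6)) = (3,7) ∈ E(G2) ✓
  (0,7) → (φ(0),φ(7)) = (1,7) ∈ E(G2) ✓
  (0,8) → (φ(0),φ(8)) = (2,7) ∈ E(G2) ✓
  (1,3) → (φ(1),φ(3)) = (4,8) ∈ E(G2) ✓
  (1,6) → (φ(1),φ(6)) = (3,4) ∈ E(G2) ✓
  (1,8) → (φ(1),φ(8)) = (2,4) ∈ E(G2) ✓
  (2,3) → (φ(2),φ(3)) = (6,8) ∈ E(G2) ✓
  (2,5) → (φ(2),φ(5)) = (0,6) ∈ E(G2) ✓
  (3,4) → (φ(3),φ(4)) = (5,8) ∈ E(G2) ✓
  (3,5) → (φ(3),φ(5)) = (0,8) ∈ E(G2) ✓
  (3,6) → (φ(3),φ(6)) = (3,8) ∈ E(G2) ✓
  (4,7) → (φ(4),φ(7)) = (1,5) ∈ E(G2) ✓
  (4,8) → (φ(4),φ(8)) = (2,5) ∈ E(G2) ✓
  (5,8) → (φ(5),φ(8)) = (0,2) ∈ E(G2) ✓
  (6,8) → (φ(6),φ(8)) = (2,3) ∈ E(G2) ✓
  (7,8) → (φ(7),φ(8)) = (1,2) ∈ E(G2) ✓
All 17 edges of G1 map to edges of G2, and |E(G1)| = |E(G2)| = 17, so φ is a bijection on edges as well as vertices. Hence G1 ≅ G2.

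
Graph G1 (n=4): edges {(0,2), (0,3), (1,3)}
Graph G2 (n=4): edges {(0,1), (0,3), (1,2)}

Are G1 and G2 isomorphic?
Yes, isomorphic

The graphs are isomorphic.
One valid mapping φ: V(G1) → V(G2): 0→0, 1→2, 2→3, 3→1

Verify φ preserves adjacency — for each edge of G1, its image is an edge of G2:
  (0,2) → (φ(0),φ(2)) = (0,3) ∈ E(G2) ✓
  (0,3) → (φ(0),φ(3)) = (0,1) ∈ E(G2) ✓
  (1,3) → (φ(1),φ(3)) = (1,2) ∈ E(G2) ✓
All 3 edges of G1 map to edges of G2, and |E(G1)| = |E(G2)| = 3, so φ is a bijection on edges as well as vertices. Hence G1 ≅ G2.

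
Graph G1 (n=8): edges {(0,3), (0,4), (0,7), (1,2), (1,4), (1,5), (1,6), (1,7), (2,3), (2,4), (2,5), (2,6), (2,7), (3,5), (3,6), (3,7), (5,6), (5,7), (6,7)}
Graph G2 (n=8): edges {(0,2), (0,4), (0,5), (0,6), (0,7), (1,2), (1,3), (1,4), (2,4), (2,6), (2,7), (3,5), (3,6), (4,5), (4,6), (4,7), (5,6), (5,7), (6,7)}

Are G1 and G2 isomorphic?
Yes, isomorphic

The graphs are isomorphic.
One valid mapping φ: V(G1) → V(G2): 0→3, 1→2, 2→4, 3→5, 4→1, 5→7, 6→0, 7→6

Verify φ preserves adjacency — for each edge of G1, its image is an edge of G2:
  (0,3) → (φ(0),φ(3)) = (3,5) ∈ E(G2) ✓
  (0,4) → (φ(0),φ(4)) = (1,3) ∈ E(G2) ✓
  (0,7) → (φ(0),φ(7)) = (3,6) ∈ E(G2) ✓
  (1,2) → (φ(1),φ(2)) = (2,4) ∈ E(G2) ✓
  (1,4) → (φ(1),φ(4)) = (1,2) ∈ E(G2) ✓
  (1,5) → (φ(1),φ(5)) = (2,7) ∈ E(G2) ✓
  (1,6) → (φ(1),φ(6)) = (0,2) ∈ E(G2) ✓
  (1,7) → (φ(1),φ(7)) = (2,6) ∈ E(G2) ✓
  (2,3) → (φ(2),φ(3)) = (4,5) ∈ E(G2) ✓
  (2,4) → (φ(2),φ(4)) = (1,4) ∈ E(G2) ✓
  (2,5) → (φ(2),φ(5)) = (4,7) ∈ E(G2) ✓
  (2,6) → (φ(2),φ(6)) = (0,4) ∈ E(G2) ✓
  (2,7) → (φ(2),φ(7)) = (4,6) ∈ E(G2) ✓
  (3,5) → (φ(3),φ(5)) = (5,7) ∈ E(G2) ✓
  (3,6) → (φ(3),φ(6)) = (0,5) ∈ E(G2) ✓
  (3,7) → (φ(3),φ(7)) = (5,6) ∈ E(G2) ✓
  (5,6) → (φ(5),φ(6)) = (0,7) ∈ E(G2) ✓
  (5,7) → (φ(5),φ(7)) = (6,7) ∈ E(G2) ✓
  (6,7) → (φ(6),φ(7)) = (0,6) ∈ E(G2) ✓
All 19 edges of G1 map to edges of G2, and |E(G1)| = |E(G2)| = 19, so φ is a bijection on edges as well as vertices. Hence G1 ≅ G2.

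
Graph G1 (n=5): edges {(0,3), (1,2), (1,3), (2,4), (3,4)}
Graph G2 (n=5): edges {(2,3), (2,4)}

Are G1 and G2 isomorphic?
No, not isomorphic

The graphs are NOT isomorphic.

Degrees in G1: deg(0)=1, deg(1)=2, deg(2)=2, deg(3)=3, deg(4)=2.
Sorted degree sequence of G1: [3, 2, 2, 2, 1].
Degrees in G2: deg(0)=0, deg(1)=0, deg(2)=2, deg(3)=1, deg(4)=1.
Sorted degree sequence of G2: [2, 1, 1, 0, 0].
The (sorted) degree sequence is an isomorphism invariant, so since G1 and G2 have different degree sequences they cannot be isomorphic.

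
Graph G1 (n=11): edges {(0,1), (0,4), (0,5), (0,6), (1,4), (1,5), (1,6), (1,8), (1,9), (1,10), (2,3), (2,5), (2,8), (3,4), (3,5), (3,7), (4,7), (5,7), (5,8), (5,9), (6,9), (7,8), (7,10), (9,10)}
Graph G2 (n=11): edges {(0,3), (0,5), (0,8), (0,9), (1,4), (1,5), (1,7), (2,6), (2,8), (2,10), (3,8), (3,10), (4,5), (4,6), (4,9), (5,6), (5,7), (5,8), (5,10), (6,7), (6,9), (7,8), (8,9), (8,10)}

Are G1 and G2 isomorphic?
Yes, isomorphic

The graphs are isomorphic.
One valid mapping φ: V(G1) → V(G2): 0→0, 1→8, 2→1, 3→4, 4→9, 5→5, 6→3, 7→6, 8→7, 9→10, 10→2

Verify φ preserves adjacency — for each edge of G1, its image is an edge of G2:
  (0,1) → (φ(0),φ(1)) = (0,8) ∈ E(G2) ✓
  (0,4) → (φ(0),φ(4)) = (0,9) ∈ E(G2) ✓
  (0,5) → (φ(0),φ(5)) = (0,5) ∈ E(G2) ✓
  (0,6) → (φ(0),φ(6)) = (0,3) ∈ E(G2) ✓
  (1,4) → (φ(1),φ(4)) = (8,9) ∈ E(G2) ✓
  (1,5) → (φ(1),φ(5)) = (5,8) ∈ E(G2) ✓
  (1,6) → (φ(1),φ(6)) = (3,8) ∈ E(G2) ✓
  (1,8) → (φ(1),φ(8)) = (7,8) ∈ E(G2) ✓
  (1,9) → (φ(1),φ(9)) = (8,10) ∈ E(G2) ✓
  (1,10) → (φ(1),φ(10)) = (2,8) ∈ E(G2) ✓
  (2,3) → (φ(2),φ(3)) = (1,4) ∈ E(G2) ✓
  (2,5) → (φ(2),φ(5)) = (1,5) ∈ E(G2) ✓
  (2,8) → (φ(2),φ(8)) = (1,7) ∈ E(G2) ✓
  (3,4) → (φ(3),φ(4)) = (4,9) ∈ E(G2) ✓
  (3,5) → (φ(3),φ(5)) = (4,5) ∈ E(G2) ✓
  (3,7) → (φ(3),φ(7)) = (4,6) ∈ E(G2) ✓
  (4,7) → (φ(4),φ(7)) = (6,9) ∈ E(G2) ✓
  (5,7) → (φ(5),φ(7)) = (5,6) ∈ E(G2) ✓
  (5,8) → (φ(5),φ(8)) = (5,7) ∈ E(G2) ✓
  (5,9) → (φ(5),φ(9)) = (5,10) ∈ E(G2) ✓
  (6,9) → (φ(6),φ(9)) = (3,10) ∈ E(G2) ✓
  (7,8) → (φ(7),φ(8)) = (6,7) ∈ E(G2) ✓
  (7,10) → (φ(7),φ(10)) = (2,6) ∈ E(G2) ✓
  (9,10) → (φ(9),φ(10)) = (2,10) ∈ E(G2) ✓
All 24 edges of G1 map to edges of G2, and |E(G1)| = |E(G2)| = 24, so φ is a bijection on edges as well as vertices. Hence G1 ≅ G2.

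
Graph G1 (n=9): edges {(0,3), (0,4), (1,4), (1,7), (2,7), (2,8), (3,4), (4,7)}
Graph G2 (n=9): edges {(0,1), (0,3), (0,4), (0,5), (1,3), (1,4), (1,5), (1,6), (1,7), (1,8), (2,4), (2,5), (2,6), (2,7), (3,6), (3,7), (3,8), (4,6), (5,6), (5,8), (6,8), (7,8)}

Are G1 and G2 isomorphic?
No, not isomorphic

The graphs are NOT isomorphic.

Counting triangles (3-cliques): G1 has 2, G2 has 16.
Triangle count is an isomorphism invariant, so differing triangle counts rule out isomorphism.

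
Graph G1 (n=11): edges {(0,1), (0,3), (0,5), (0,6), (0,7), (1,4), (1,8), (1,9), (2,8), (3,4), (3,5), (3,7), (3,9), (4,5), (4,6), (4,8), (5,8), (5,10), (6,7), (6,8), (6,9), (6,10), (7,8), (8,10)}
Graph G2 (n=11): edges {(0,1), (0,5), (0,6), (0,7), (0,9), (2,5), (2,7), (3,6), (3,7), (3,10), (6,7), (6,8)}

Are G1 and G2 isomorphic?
No, not isomorphic

The graphs are NOT isomorphic.

Connected components of G1: 1 component(s) with vertex sets [[0, 1, 2, 3, 4, 5, 6, 7, 8, 9, 10]], sizes [11].
Connected components of G2: 2 component(s) with vertex sets [[4], [0, 1, 2, 3, 5, 6, 7, 8, 9, 10]], sizes [1, 10].
The number of connected components (and the multiset of component sizes) is an isomorphism invariant — an isomorphism maps each component of G1 bijectively onto a component of G2. Since G1 has 1 component(s) and G2 has 2, they cannot be isomorphic.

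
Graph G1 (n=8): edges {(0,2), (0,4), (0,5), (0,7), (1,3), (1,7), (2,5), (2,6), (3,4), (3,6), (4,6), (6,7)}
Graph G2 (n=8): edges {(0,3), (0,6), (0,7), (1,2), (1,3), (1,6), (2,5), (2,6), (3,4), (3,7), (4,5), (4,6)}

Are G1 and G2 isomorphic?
Yes, isomorphic

The graphs are isomorphic.
One valid mapping φ: V(G1) → V(G2): 0→3, 1→5, 2→0, 3→2, 4→1, 5→7, 6→6, 7→4

Verify φ preserves adjacency — for each edge of G1, its image is an edge of G2:
  (0,2) → (φ(0),φ(2)) = (0,3) ∈ E(G2) ✓
  (0,4) → (φ(0),φ(4)) = (1,3) ∈ E(G2) ✓
  (0,5) → (φ(0),φ(5)) = (3,7) ∈ E(G2) ✓
  (0,7) → (φ(0),φ(7)) = (3,4) ∈ E(G2) ✓
  (1,3) → (φ(1),φ(3)) = (2,5) ∈ E(G2) ✓
  (1,7) → (φ(1),φ(7)) = (4,5) ∈ E(G2) ✓
  (2,5) → (φ(2),φ(5)) = (0,7) ∈ E(G2) ✓
  (2,6) → (φ(2),φ(6)) = (0,6) ∈ E(G2) ✓
  (3,4) → (φ(3),φ(4)) = (1,2) ∈ E(G2) ✓
  (3,6) → (φ(3),φ(6)) = (2,6) ∈ E(G2) ✓
  (4,6) → (φ(4),φ(6)) = (1,6) ∈ E(G2) ✓
  (6,7) → (φ(6),φ(7)) = (4,6) ∈ E(G2) ✓
All 12 edges of G1 map to edges of G2, and |E(G1)| = |E(G2)| = 12, so φ is a bijection on edges as well as vertices. Hence G1 ≅ G2.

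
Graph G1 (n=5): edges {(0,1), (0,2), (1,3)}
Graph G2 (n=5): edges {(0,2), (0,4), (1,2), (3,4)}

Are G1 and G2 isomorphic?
No, not isomorphic

The graphs are NOT isomorphic.

Degrees in G1: deg(0)=2, deg(1)=2, deg(2)=1, deg(3)=1, deg(4)=0.
Sorted degree sequence of G1: [2, 2, 1, 1, 0].
Degrees in G2: deg(0)=2, deg(1)=1, deg(2)=2, deg(3)=1, deg(4)=2.
Sorted degree sequence of G2: [2, 2, 2, 1, 1].
The (sorted) degree sequence is an isomorphism invariant, so since G1 and G2 have different degree sequences they cannot be isomorphic.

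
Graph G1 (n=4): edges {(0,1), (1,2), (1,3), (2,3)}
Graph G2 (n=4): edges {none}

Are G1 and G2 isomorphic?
No, not isomorphic

The graphs are NOT isomorphic.

Connected components of G1: 1 component(s) with vertex sets [[0, 1, 2, 3]], sizes [4].
Connected components of G2: 4 component(s) with vertex sets [[0], [1], [2], [3]], sizes [1, 1, 1, 1].
The number of connected components (and the multiset of component sizes) is an isomorphism invariant — an isomorphism maps each component of G1 bijectively onto a component of G2. Since G1 has 1 component(s) and G2 has 4, they cannot be isomorphic.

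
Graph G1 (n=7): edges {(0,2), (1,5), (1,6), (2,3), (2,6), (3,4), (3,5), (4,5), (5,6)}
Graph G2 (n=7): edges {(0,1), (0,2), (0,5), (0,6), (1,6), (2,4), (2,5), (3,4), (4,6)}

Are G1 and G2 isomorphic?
Yes, isomorphic

The graphs are isomorphic.
One valid mapping φ: V(G1) → V(G2): 0→3, 1→1, 2→4, 3→2, 4→5, 5→0, 6→6

Verify φ preserves adjacency — for each edge of G1, its image is an edge of G2:
  (0,2) → (φ(0),φ(2)) = (3,4) ∈ E(G2) ✓
  (1,5) → (φ(1),φ(5)) = (0,1) ∈ E(G2) ✓
  (1,6) → (φ(1),φ(6)) = (1,6) ∈ E(G2) ✓
  (2,3) → (φ(2),φ(3)) = (2,4) ∈ E(G2) ✓
  (2,6) → (φ(2),φ(6)) = (4,6) ∈ E(G2) ✓
  (3,4) → (φ(3),φ(4)) = (2,5) ∈ E(G2) ✓
  (3,5) → (φ(3),φ(5)) = (0,2) ∈ E(G2) ✓
  (4,5) → (φ(4),φ(5)) = (0,5) ∈ E(G2) ✓
  (5,6) → (φ(5),φ(6)) = (0,6) ∈ E(G2) ✓
All 9 edges of G1 map to edges of G2, and |E(G1)| = |E(G2)| = 9, so φ is a bijection on edges as well as vertices. Hence G1 ≅ G2.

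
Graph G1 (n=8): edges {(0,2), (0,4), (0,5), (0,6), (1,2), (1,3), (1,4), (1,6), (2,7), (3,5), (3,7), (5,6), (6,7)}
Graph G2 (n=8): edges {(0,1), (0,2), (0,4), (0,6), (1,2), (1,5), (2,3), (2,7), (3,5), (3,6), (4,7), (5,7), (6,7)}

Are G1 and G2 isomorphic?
Yes, isomorphic

The graphs are isomorphic.
One valid mapping φ: V(G1) → V(G2): 0→0, 1→7, 2→6, 3→5, 4→4, 5→1, 6→2, 7→3

Verify φ preserves adjacency — for each edge of G1, its image is an edge of G2:
  (0,2) → (φ(0),φ(2)) = (0,6) ∈ E(G2) ✓
  (0,4) → (φ(0),φ(4)) = (0,4) ∈ E(G2) ✓
  (0,5) → (φ(0),φ(5)) = (0,1) ∈ E(G2) ✓
  (0,6) → (φ(0),φ(6)) = (0,2) ∈ E(G2) ✓
  (1,2) → (φ(1),φ(2)) = (6,7) ∈ E(G2) ✓
  (1,3) → (φ(1),φ(3)) = (5,7) ∈ E(G2) ✓
  (1,4) → (φ(1),φ(4)) = (4,7) ∈ E(G2) ✓
  (1,6) → (φ(1),φ(6)) = (2,7) ∈ E(G2) ✓
  (2,7) → (φ(2),φ(7)) = (3,6) ∈ E(G2) ✓
  (3,5) → (φ(3),φ(5)) = (1,5) ∈ E(G2) ✓
  (3,7) → (φ(3),φ(7)) = (3,5) ∈ E(G2) ✓
  (5,6) → (φ(5),φ(6)) = (1,2) ∈ E(G2) ✓
  (6,7) → (φ(6),φ(7)) = (2,3) ∈ E(G2) ✓
All 13 edges of G1 map to edges of G2, and |E(G1)| = |E(G2)| = 13, so φ is a bijection on edges as well as vertices. Hence G1 ≅ G2.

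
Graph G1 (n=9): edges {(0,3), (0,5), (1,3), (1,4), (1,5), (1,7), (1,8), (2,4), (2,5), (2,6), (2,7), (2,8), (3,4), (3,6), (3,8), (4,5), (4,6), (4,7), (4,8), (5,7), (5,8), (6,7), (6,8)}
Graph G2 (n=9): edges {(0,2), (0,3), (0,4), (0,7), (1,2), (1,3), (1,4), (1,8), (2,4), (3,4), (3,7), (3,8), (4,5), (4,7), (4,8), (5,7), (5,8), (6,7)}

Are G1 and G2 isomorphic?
No, not isomorphic

The graphs are NOT isomorphic.

Counting triangles (3-cliques): G1 has 22, G2 has 12.
Triangle count is an isomorphism invariant, so differing triangle counts rule out isomorphism.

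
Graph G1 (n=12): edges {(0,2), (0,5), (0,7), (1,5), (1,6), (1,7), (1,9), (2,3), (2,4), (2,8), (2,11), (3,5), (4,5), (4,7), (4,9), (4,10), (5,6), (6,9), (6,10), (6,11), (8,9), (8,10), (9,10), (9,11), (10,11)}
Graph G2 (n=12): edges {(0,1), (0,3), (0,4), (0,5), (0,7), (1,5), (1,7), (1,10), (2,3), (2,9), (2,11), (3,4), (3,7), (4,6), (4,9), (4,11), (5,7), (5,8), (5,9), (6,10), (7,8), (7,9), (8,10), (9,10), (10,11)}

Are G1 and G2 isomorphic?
Yes, isomorphic

The graphs are isomorphic.
One valid mapping φ: V(G1) → V(G2): 0→11, 1→3, 2→10, 3→6, 4→9, 5→4, 6→0, 7→2, 8→8, 9→7, 10→5, 11→1

Verify φ preserves adjacency — for each edge of G1, its image is an edge of G2:
  (0,2) → (φ(0),φ(2)) = (10,11) ∈ E(G2) ✓
  (0,5) → (φ(0),φ(5)) = (4,11) ∈ E(G2) ✓
  (0,7) → (φ(0),φ(7)) = (2,11) ∈ E(G2) ✓
  (1,5) → (φ(1),φ(5)) = (3,4) ∈ E(G2) ✓
  (1,6) → (φ(1),φ(6)) = (0,3) ∈ E(G2) ✓
  (1,7) → (φ(1),φ(7)) = (2,3) ∈ E(G2) ✓
  (1,9) → (φ(1),φ(9)) = (3,7) ∈ E(G2) ✓
  (2,3) → (φ(2),φ(3)) = (6,10) ∈ E(G2) ✓
  (2,4) → (φ(2),φ(4)) = (9,10) ∈ E(G2) ✓
  (2,8) → (φ(2),φ(8)) = (8,10) ∈ E(G2) ✓
  (2,11) → (φ(2),φ(11)) = (1,10) ∈ E(G2) ✓
  (3,5) → (φ(3),φ(5)) = (4,6) ∈ E(G2) ✓
  (4,5) → (φ(4),φ(5)) = (4,9) ∈ E(G2) ✓
  (4,7) → (φ(4),φ(7)) = (2,9) ∈ E(G2) ✓
  (4,9) → (φ(4),φ(9)) = (7,9) ∈ E(G2) ✓
  (4,10) → (φ(4),φ(10)) = (5,9) ∈ E(G2) ✓
  (5,6) → (φ(5),φ(6)) = (0,4) ∈ E(G2) ✓
  (6,9) → (φ(6),φ(9)) = (0,7) ∈ E(G2) ✓
  (6,10) → (φ(6),φ(10)) = (0,5) ∈ E(G2) ✓
  (6,11) → (φ(6),φ(11)) = (0,1) ∈ E(G2) ✓
  (8,9) → (φ(8),φ(9)) = (7,8) ∈ E(G2) ✓
  (8,10) → (φ(8),φ(10)) = (5,8) ∈ E(G2) ✓
  (9,10) → (φ(9),φ(10)) = (5,7) ∈ E(G2) ✓
  (9,11) → (φ(9),φ(11)) = (1,7) ∈ E(G2) ✓
  (10,11) → (φ(10),φ(11)) = (1,5) ∈ E(G2) ✓
All 25 edges of G1 map to edges of G2, and |E(G1)| = |E(G2)| = 25, so φ is a bijection on edges as well as vertices. Hence G1 ≅ G2.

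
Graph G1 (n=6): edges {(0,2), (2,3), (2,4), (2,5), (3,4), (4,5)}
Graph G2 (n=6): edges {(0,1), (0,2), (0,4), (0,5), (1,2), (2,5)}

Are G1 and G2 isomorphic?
Yes, isomorphic

The graphs are isomorphic.
One valid mapping φ: V(G1) → V(G2): 0→4, 1→3, 2→0, 3→5, 4→2, 5→1

Verify φ preserves adjacency — for each edge of G1, its image is an edge of G2:
  (0,2) → (φ(0),φ(2)) = (0,4) ∈ E(G2) ✓
  (2,3) → (φ(2),φ(3)) = (0,5) ∈ E(G2) ✓
  (2,4) → (φ(2),φ(4)) = (0,2) ∈ E(G2) ✓
  (2,5) → (φ(2),φ(5)) = (0,1) ∈ E(G2) ✓
  (3,4) → (φ(3),φ(4)) = (2,5) ∈ E(G2) ✓
  (4,5) → (φ(4),φ(5)) = (1,2) ∈ E(G2) ✓
All 6 edges of G1 map to edges of G2, and |E(G1)| = |E(G2)| = 6, so φ is a bijection on edges as well as vertices. Hence G1 ≅ G2.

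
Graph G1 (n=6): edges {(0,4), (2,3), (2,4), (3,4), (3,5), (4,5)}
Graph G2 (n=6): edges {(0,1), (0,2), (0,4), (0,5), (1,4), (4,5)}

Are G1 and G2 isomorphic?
Yes, isomorphic

The graphs are isomorphic.
One valid mapping φ: V(G1) → V(G2): 0→2, 1→3, 2→5, 3→4, 4→0, 5→1

Verify φ preserves adjacency — for each edge of G1, its image is an edge of G2:
  (0,4) → (φ(0),φ(4)) = (0,2) ∈ E(G2) ✓
  (2,3) → (φ(2),φ(3)) = (4,5) ∈ E(G2) ✓
  (2,4) → (φ(2),φ(4)) = (0,5) ∈ E(G2) ✓
  (3,4) → (φ(3),φ(4)) = (0,4) ∈ E(G2) ✓
  (3,5) → (φ(3),φ(5)) = (1,4) ∈ E(G2) ✓
  (4,5) → (φ(4),φ(5)) = (0,1) ∈ E(G2) ✓
All 6 edges of G1 map to edges of G2, and |E(G1)| = |E(G2)| = 6, so φ is a bijection on edges as well as vertices. Hence G1 ≅ G2.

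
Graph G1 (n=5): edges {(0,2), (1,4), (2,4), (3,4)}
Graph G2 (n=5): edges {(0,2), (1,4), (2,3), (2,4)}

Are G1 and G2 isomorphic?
Yes, isomorphic

The graphs are isomorphic.
One valid mapping φ: V(G1) → V(G2): 0→1, 1→3, 2→4, 3→0, 4→2

Verify φ preserves adjacency — for each edge of G1, its image is an edge of G2:
  (0,2) → (φ(0),φ(2)) = (1,4) ∈ E(G2) ✓
  (1,4) → (φ(1),φ(4)) = (2,3) ∈ E(G2) ✓
  (2,4) → (φ(2),φ(4)) = (2,4) ∈ E(G2) ✓
  (3,4) → (φ(3),φ(4)) = (0,2) ∈ E(G2) ✓
All 4 edges of G1 map to edges of G2, and |E(G1)| = |E(G2)| = 4, so φ is a bijection on edges as well as vertices. Hence G1 ≅ G2.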